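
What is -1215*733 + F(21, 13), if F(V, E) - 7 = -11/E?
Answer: -11577655/13 ≈ -8.9059e+5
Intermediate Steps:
F(V, E) = 7 - 11/E
-1215*733 + F(21, 13) = -1215*733 + (7 - 11/13) = -890595 + (7 - 11*1/13) = -890595 + (7 - 11/13) = -890595 + 80/13 = -11577655/13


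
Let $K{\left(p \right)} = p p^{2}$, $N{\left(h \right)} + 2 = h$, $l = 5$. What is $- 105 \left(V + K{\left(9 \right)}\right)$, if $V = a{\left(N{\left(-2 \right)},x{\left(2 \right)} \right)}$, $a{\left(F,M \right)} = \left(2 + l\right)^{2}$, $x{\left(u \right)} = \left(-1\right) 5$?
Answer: $-81690$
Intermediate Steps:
$x{\left(u \right)} = -5$
$N{\left(h \right)} = -2 + h$
$K{\left(p \right)} = p^{3}$
$a{\left(F,M \right)} = 49$ ($a{\left(F,M \right)} = \left(2 + 5\right)^{2} = 7^{2} = 49$)
$V = 49$
$- 105 \left(V + K{\left(9 \right)}\right) = - 105 \left(49 + 9^{3}\right) = - 105 \left(49 + 729\right) = \left(-105\right) 778 = -81690$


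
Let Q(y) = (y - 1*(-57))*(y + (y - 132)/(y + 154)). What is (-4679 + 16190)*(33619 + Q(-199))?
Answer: 3501215177/5 ≈ 7.0024e+8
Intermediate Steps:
Q(y) = (57 + y)*(y + (-132 + y)/(154 + y)) (Q(y) = (y + 57)*(y + (-132 + y)/(154 + y)) = (57 + y)*(y + (-132 + y)/(154 + y)))
(-4679 + 16190)*(33619 + Q(-199)) = (-4679 + 16190)*(33619 + (-7524 + (-199)³ + 212*(-199)² + 8703*(-199))/(154 - 199)) = 11511*(33619 + (-7524 - 7880599 + 212*39601 - 1731897)/(-45)) = 11511*(33619 - (-7524 - 7880599 + 8395412 - 1731897)/45) = 11511*(33619 - 1/45*(-1224608)) = 11511*(33619 + 1224608/45) = 11511*(2737463/45) = 3501215177/5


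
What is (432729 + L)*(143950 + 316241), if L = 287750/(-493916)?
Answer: 49178653830420837/246958 ≈ 1.9914e+11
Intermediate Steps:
L = -143875/246958 (L = 287750*(-1/493916) = -143875/246958 ≈ -0.58259)
(432729 + L)*(143950 + 316241) = (432729 - 143875/246958)*(143950 + 316241) = (106865744507/246958)*460191 = 49178653830420837/246958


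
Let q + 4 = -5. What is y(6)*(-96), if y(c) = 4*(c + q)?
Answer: 1152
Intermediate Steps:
q = -9 (q = -4 - 5 = -9)
y(c) = -36 + 4*c (y(c) = 4*(c - 9) = 4*(-9 + c) = -36 + 4*c)
y(6)*(-96) = (-36 + 4*6)*(-96) = (-36 + 24)*(-96) = -12*(-96) = 1152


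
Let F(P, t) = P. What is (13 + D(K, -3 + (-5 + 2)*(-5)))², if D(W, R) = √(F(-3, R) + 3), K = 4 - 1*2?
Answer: 169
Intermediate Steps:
K = 2 (K = 4 - 2 = 2)
D(W, R) = 0 (D(W, R) = √(-3 + 3) = √0 = 0)
(13 + D(K, -3 + (-5 + 2)*(-5)))² = (13 + 0)² = 13² = 169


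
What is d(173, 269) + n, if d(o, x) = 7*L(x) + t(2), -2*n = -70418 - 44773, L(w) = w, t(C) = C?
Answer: 118961/2 ≈ 59481.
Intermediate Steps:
n = 115191/2 (n = -(-70418 - 44773)/2 = -½*(-115191) = 115191/2 ≈ 57596.)
d(o, x) = 2 + 7*x (d(o, x) = 7*x + 2 = 2 + 7*x)
d(173, 269) + n = (2 + 7*269) + 115191/2 = (2 + 1883) + 115191/2 = 1885 + 115191/2 = 118961/2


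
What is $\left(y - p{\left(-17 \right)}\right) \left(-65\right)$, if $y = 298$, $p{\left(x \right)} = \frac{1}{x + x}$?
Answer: $- \frac{658645}{34} \approx -19372.0$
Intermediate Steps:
$p{\left(x \right)} = \frac{1}{2 x}$
$\left(y - p{\left(-17 \right)}\right) \left(-65\right) = \left(298 - \frac{1}{2 \left(-17\right)}\right) \left(-65\right) = \left(298 - \frac{1}{2} \left(- \frac{1}{17}\right)\right) \left(-65\right) = \left(298 - - \frac{1}{34}\right) \left(-65\right) = \left(298 + \frac{1}{34}\right) \left(-65\right) = \frac{10133}{34} \left(-65\right) = - \frac{658645}{34}$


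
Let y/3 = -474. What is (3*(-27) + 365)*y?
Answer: -403848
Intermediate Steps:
y = -1422 (y = 3*(-474) = -1422)
(3*(-27) + 365)*y = (3*(-27) + 365)*(-1422) = (-81 + 365)*(-1422) = 284*(-1422) = -403848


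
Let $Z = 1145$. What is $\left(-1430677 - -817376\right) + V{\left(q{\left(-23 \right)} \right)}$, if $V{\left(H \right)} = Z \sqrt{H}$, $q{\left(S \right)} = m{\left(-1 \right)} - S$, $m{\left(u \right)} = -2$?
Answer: $-613301 + 1145 \sqrt{21} \approx -6.0805 \cdot 10^{5}$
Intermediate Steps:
$q{\left(S \right)} = -2 - S$
$V{\left(H \right)} = 1145 \sqrt{H}$
$\left(-1430677 - -817376\right) + V{\left(q{\left(-23 \right)} \right)} = \left(-1430677 - -817376\right) + 1145 \sqrt{-2 - -23} = \left(-1430677 + 817376\right) + 1145 \sqrt{-2 + 23} = -613301 + 1145 \sqrt{21}$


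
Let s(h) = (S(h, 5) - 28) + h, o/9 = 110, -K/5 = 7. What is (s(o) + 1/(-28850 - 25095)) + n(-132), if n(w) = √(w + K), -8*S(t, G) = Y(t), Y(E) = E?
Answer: 180877581/215780 + I*√167 ≈ 838.25 + 12.923*I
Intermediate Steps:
K = -35 (K = -5*7 = -35)
o = 990 (o = 9*110 = 990)
S(t, G) = -t/8
n(w) = √(-35 + w) (n(w) = √(w - 35) = √(-35 + w))
s(h) = -28 + 7*h/8 (s(h) = (-h/8 - 28) + h = (-28 - h/8) + h = -28 + 7*h/8)
(s(o) + 1/(-28850 - 25095)) + n(-132) = ((-28 + (7/8)*990) + 1/(-28850 - 25095)) + √(-35 - 132) = ((-28 + 3465/4) + 1/(-53945)) + √(-167) = (3353/4 - 1/53945) + I*√167 = 180877581/215780 + I*√167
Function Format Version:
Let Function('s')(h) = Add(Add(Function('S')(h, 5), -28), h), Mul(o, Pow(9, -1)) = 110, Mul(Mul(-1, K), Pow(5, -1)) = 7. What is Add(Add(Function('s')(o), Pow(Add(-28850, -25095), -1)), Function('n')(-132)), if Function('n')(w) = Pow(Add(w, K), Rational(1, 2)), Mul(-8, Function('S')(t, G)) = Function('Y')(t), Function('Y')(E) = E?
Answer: Add(Rational(180877581, 215780), Mul(I, Pow(167, Rational(1, 2)))) ≈ Add(838.25, Mul(12.923, I))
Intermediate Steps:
K = -35 (K = Mul(-5, 7) = -35)
o = 990 (o = Mul(9, 110) = 990)
Function('S')(t, G) = Mul(Rational(-1, 8), t)
Function('n')(w) = Pow(Add(-35, w), Rational(1, 2)) (Function('n')(w) = Pow(Add(w, -35), Rational(1, 2)) = Pow(Add(-35, w), Rational(1, 2)))
Function('s')(h) = Add(-28, Mul(Rational(7, 8), h)) (Function('s')(h) = Add(Add(Mul(Rational(-1, 8), h), -28), h) = Add(Add(-28, Mul(Rational(-1, 8), h)), h) = Add(-28, Mul(Rational(7, 8), h)))
Add(Add(Function('s')(o), Pow(Add(-28850, -25095), -1)), Function('n')(-132)) = Add(Add(Add(-28, Mul(Rational(7, 8), 990)), Pow(Add(-28850, -25095), -1)), Pow(Add(-35, -132), Rational(1, 2))) = Add(Add(Add(-28, Rational(3465, 4)), Pow(-53945, -1)), Pow(-167, Rational(1, 2))) = Add(Add(Rational(3353, 4), Rational(-1, 53945)), Mul(I, Pow(167, Rational(1, 2)))) = Add(Rational(180877581, 215780), Mul(I, Pow(167, Rational(1, 2))))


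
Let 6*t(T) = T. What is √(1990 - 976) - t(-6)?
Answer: 1 + 13*√6 ≈ 32.843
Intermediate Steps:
t(T) = T/6
√(1990 - 976) - t(-6) = √(1990 - 976) - (-6)/6 = √1014 - 1*(-1) = 13*√6 + 1 = 1 + 13*√6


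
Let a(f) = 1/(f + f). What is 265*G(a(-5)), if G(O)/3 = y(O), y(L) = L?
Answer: -159/2 ≈ -79.500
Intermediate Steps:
a(f) = 1/(2*f)
G(O) = 3*O
265*G(a(-5)) = 265*(3*((½)/(-5))) = 265*(3*((½)*(-⅕))) = 265*(3*(-⅒)) = 265*(-3/10) = -159/2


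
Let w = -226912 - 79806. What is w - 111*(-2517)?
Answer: -27331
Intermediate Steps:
w = -306718
w - 111*(-2517) = -306718 - 111*(-2517) = -306718 + 279387 = -27331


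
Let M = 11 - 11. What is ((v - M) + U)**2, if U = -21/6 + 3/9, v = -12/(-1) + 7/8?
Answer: 54289/576 ≈ 94.252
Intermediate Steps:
v = 103/8 (v = -12*(-1) + 7*(1/8) = 12 + 7/8 = 103/8 ≈ 12.875)
M = 0
U = -19/6 (U = -21*1/6 + 3*(1/9) = -7/2 + 1/3 = -19/6 ≈ -3.1667)
((v - M) + U)**2 = ((103/8 - 1*0) - 19/6)**2 = ((103/8 + 0) - 19/6)**2 = (103/8 - 19/6)**2 = (233/24)**2 = 54289/576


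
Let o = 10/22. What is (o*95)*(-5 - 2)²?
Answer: 23275/11 ≈ 2115.9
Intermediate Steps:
o = 5/11 (o = 10*(1/22) = 5/11 ≈ 0.45455)
(o*95)*(-5 - 2)² = ((5/11)*95)*(-5 - 2)² = (475/11)*(-7)² = (475/11)*49 = 23275/11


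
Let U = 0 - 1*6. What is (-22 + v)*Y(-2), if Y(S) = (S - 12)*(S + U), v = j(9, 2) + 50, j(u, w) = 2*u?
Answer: 5152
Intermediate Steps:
U = -6 (U = 0 - 6 = -6)
v = 68 (v = 2*9 + 50 = 18 + 50 = 68)
Y(S) = (-12 + S)*(-6 + S) (Y(S) = (S - 12)*(S - 6) = (-12 + S)*(-6 + S))
(-22 + v)*Y(-2) = (-22 + 68)*(72 + (-2)² - 18*(-2)) = 46*(72 + 4 + 36) = 46*112 = 5152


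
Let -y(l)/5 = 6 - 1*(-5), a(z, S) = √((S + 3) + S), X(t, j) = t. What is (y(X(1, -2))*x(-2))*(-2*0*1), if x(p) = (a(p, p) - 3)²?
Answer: 0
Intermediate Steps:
a(z, S) = √(3 + 2*S) (a(z, S) = √((3 + S) + S) = √(3 + 2*S))
x(p) = (-3 + √(3 + 2*p))² (x(p) = (√(3 + 2*p) - 3)² = (-3 + √(3 + 2*p))²)
y(l) = -55 (y(l) = -5*(6 - 1*(-5)) = -5*(6 + 5) = -5*11 = -55)
(y(X(1, -2))*x(-2))*(-2*0*1) = (-55*(-3 + √(3 + 2*(-2)))²)*(-2*0*1) = (-55*(-3 + √(3 - 4))²)*(0*1) = -55*(-3 + √(-1))²*0 = -55*(-3 + I)²*0 = 0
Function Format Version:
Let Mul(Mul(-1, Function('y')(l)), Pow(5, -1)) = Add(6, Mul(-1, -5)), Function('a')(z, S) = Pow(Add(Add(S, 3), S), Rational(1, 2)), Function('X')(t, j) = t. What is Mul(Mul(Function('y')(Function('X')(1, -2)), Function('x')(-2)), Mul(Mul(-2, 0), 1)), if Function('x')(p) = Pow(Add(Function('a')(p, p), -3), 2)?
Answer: 0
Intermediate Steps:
Function('a')(z, S) = Pow(Add(3, Mul(2, S)), Rational(1, 2)) (Function('a')(z, S) = Pow(Add(Add(3, S), S), Rational(1, 2)) = Pow(Add(3, Mul(2, S)), Rational(1, 2)))
Function('x')(p) = Pow(Add(-3, Pow(Add(3, Mul(2, p)), Rational(1, 2))), 2) (Function('x')(p) = Pow(Add(Pow(Add(3, Mul(2, p)), Rational(1, 2)), -3), 2) = Pow(Add(-3, Pow(Add(3, Mul(2, p)), Rational(1, 2))), 2))
Function('y')(l) = -55 (Function('y')(l) = Mul(-5, Add(6, Mul(-1, -5))) = Mul(-5, Add(6, 5)) = Mul(-5, 11) = -55)
Mul(Mul(Function('y')(Function('X')(1, -2)), Function('x')(-2)), Mul(Mul(-2, 0), 1)) = Mul(Mul(-55, Pow(Add(-3, Pow(Add(3, Mul(2, -2)), Rational(1, 2))), 2)), Mul(Mul(-2, 0), 1)) = Mul(Mul(-55, Pow(Add(-3, Pow(Add(3, -4), Rational(1, 2))), 2)), Mul(0, 1)) = Mul(Mul(-55, Pow(Add(-3, Pow(-1, Rational(1, 2))), 2)), 0) = Mul(Mul(-55, Pow(Add(-3, I), 2)), 0) = 0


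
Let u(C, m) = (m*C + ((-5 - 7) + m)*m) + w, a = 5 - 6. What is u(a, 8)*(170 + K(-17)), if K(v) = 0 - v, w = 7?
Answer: -6171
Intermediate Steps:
a = -1
u(C, m) = 7 + C*m + m*(-12 + m) (u(C, m) = (m*C + ((-5 - 7) + m)*m) + 7 = (C*m + (-12 + m)*m) + 7 = (C*m + m*(-12 + m)) + 7 = 7 + C*m + m*(-12 + m))
K(v) = -v
u(a, 8)*(170 + K(-17)) = (7 + 8² - 12*8 - 1*8)*(170 - 1*(-17)) = (7 + 64 - 96 - 8)*(170 + 17) = -33*187 = -6171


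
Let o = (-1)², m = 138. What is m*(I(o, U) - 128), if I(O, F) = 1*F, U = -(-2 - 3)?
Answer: -16974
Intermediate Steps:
o = 1
U = 5 (U = -1*(-5) = 5)
I(O, F) = F
m*(I(o, U) - 128) = 138*(5 - 128) = 138*(-123) = -16974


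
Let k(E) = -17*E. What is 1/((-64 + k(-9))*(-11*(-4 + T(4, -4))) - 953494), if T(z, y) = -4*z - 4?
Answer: -1/929998 ≈ -1.0753e-6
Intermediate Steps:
T(z, y) = -4 - 4*z
1/((-64 + k(-9))*(-11*(-4 + T(4, -4))) - 953494) = 1/((-64 - 17*(-9))*(-11*(-4 + (-4 - 4*4))) - 953494) = 1/((-64 + 153)*(-11*(-4 + (-4 - 16))) - 953494) = 1/(89*(-11*(-4 - 20)) - 953494) = 1/(89*(-11*(-24)) - 953494) = 1/(89*264 - 953494) = 1/(23496 - 953494) = 1/(-929998) = -1/929998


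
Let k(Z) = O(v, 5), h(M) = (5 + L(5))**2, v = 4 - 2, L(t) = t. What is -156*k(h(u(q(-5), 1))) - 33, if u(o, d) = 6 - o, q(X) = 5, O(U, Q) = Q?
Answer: -813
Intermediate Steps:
v = 2
h(M) = 100 (h(M) = (5 + 5)**2 = 10**2 = 100)
k(Z) = 5
-156*k(h(u(q(-5), 1))) - 33 = -156*5 - 33 = -780 - 33 = -813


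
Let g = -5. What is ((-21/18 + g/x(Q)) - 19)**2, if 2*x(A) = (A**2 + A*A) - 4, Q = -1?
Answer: 8281/36 ≈ 230.03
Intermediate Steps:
x(A) = -2 + A**2 (x(A) = ((A**2 + A*A) - 4)/2 = ((A**2 + A**2) - 4)/2 = (2*A**2 - 4)/2 = (-4 + 2*A**2)/2 = -2 + A**2)
((-21/18 + g/x(Q)) - 19)**2 = ((-21/18 - 5/(-2 + (-1)**2)) - 19)**2 = ((-21*1/18 - 5/(-2 + 1)) - 19)**2 = ((-7/6 - 5/(-1)) - 19)**2 = ((-7/6 - 5*(-1)) - 19)**2 = ((-7/6 + 5) - 19)**2 = (23/6 - 19)**2 = (-91/6)**2 = 8281/36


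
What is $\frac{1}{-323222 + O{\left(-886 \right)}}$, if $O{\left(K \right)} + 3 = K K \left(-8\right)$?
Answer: $- \frac{1}{6603193} \approx -1.5144 \cdot 10^{-7}$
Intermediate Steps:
$O{\left(K \right)} = -3 - 8 K^{2}$ ($O{\left(K \right)} = -3 + K K \left(-8\right) = -3 + K^{2} \left(-8\right) = -3 - 8 K^{2}$)
$\frac{1}{-323222 + O{\left(-886 \right)}} = \frac{1}{-323222 - \left(3 + 8 \left(-886\right)^{2}\right)} = \frac{1}{-323222 - 6279971} = \frac{1}{-6603193} = - \frac{1}{6603193}$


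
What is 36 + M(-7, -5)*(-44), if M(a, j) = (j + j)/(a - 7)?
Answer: 32/7 ≈ 4.5714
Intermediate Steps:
M(a, j) = 2*j/(-7 + a) (M(a, j) = (2*j)/(-7 + a) = 2*j/(-7 + a))
36 + M(-7, -5)*(-44) = 36 + (2*(-5)/(-7 - 7))*(-44) = 36 + (2*(-5)/(-14))*(-44) = 36 + (2*(-5)*(-1/14))*(-44) = 36 + (5/7)*(-44) = 36 - 220/7 = 32/7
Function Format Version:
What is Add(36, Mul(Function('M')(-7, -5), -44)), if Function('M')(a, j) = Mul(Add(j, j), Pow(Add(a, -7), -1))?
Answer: Rational(32, 7) ≈ 4.5714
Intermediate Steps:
Function('M')(a, j) = Mul(2, j, Pow(Add(-7, a), -1)) (Function('M')(a, j) = Mul(Mul(2, j), Pow(Add(-7, a), -1)) = Mul(2, j, Pow(Add(-7, a), -1)))
Add(36, Mul(Function('M')(-7, -5), -44)) = Add(36, Mul(Mul(2, -5, Pow(Add(-7, -7), -1)), -44)) = Add(36, Mul(Mul(2, -5, Pow(-14, -1)), -44)) = Add(36, Mul(Mul(2, -5, Rational(-1, 14)), -44)) = Add(36, Mul(Rational(5, 7), -44)) = Add(36, Rational(-220, 7)) = Rational(32, 7)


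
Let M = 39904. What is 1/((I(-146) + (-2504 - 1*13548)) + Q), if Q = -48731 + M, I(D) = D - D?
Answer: -1/24879 ≈ -4.0195e-5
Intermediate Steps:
I(D) = 0
Q = -8827 (Q = -48731 + 39904 = -8827)
1/((I(-146) + (-2504 - 1*13548)) + Q) = 1/((0 + (-2504 - 1*13548)) - 8827) = 1/((0 + (-2504 - 13548)) - 8827) = 1/((0 - 16052) - 8827) = 1/(-16052 - 8827) = 1/(-24879) = -1/24879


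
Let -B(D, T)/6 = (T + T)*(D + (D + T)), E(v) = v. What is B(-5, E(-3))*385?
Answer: -180180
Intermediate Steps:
B(D, T) = -12*T*(T + 2*D) (B(D, T) = -6*(T + T)*(D + (D + T)) = -6*2*T*(T + 2*D) = -12*T*(T + 2*D))
B(-5, E(-3))*385 = -12*(-3)*(-3 + 2*(-5))*385 = -12*(-3)*(-3 - 10)*385 = -12*(-3)*(-13)*385 = -468*385 = -180180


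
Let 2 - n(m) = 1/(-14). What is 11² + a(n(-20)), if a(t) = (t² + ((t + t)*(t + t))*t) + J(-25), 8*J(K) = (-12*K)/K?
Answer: 218619/1372 ≈ 159.34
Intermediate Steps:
n(m) = 29/14 (n(m) = 2 - 1/(-14) = 2 - 1*(-1/14) = 2 + 1/14 = 29/14)
J(K) = -3/2 (J(K) = ((-12*K)/K)/8 = (⅛)*(-12) = -3/2)
a(t) = -3/2 + t² + 4*t³ (a(t) = (t² + ((t + t)*(t + t))*t) - 3/2 = (t² + ((2*t)*(2*t))*t) - 3/2 = (t² + (4*t²)*t) - 3/2 = (t² + 4*t³) - 3/2 = -3/2 + t² + 4*t³)
11² + a(n(-20)) = 11² + (-3/2 + (29/14)² + 4*(29/14)³) = 121 + (-3/2 + 841/196 + 4*(24389/2744)) = 121 + (-3/2 + 841/196 + 24389/686) = 121 + 52607/1372 = 218619/1372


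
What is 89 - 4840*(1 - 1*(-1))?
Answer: -9591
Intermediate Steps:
89 - 4840*(1 - 1*(-1)) = 89 - 4840*(1 + 1) = 89 - 4840*2 = 89 - 220*44 = 89 - 9680 = -9591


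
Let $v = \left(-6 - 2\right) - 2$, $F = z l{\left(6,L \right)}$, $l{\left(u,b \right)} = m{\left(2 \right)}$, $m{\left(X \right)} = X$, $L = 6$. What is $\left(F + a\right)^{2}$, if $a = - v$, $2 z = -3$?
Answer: $49$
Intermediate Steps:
$l{\left(u,b \right)} = 2$
$z = - \frac{3}{2}$ ($z = \frac{1}{2} \left(-3\right) = - \frac{3}{2} \approx -1.5$)
$F = -3$ ($F = \left(- \frac{3}{2}\right) 2 = -3$)
$v = -10$ ($v = -8 - 2 = -10$)
$a = 10$ ($a = \left(-1\right) \left(-10\right) = 10$)
$\left(F + a\right)^{2} = \left(-3 + 10\right)^{2} = 7^{2} = 49$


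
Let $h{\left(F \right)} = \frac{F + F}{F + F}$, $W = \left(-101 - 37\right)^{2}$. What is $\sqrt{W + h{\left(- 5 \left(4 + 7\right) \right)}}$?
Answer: $\sqrt{19045} \approx 138.0$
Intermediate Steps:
$W = 19044$ ($W = \left(-138\right)^{2} = 19044$)
$h{\left(F \right)} = 1$ ($h{\left(F \right)} = \frac{2 F}{2 F} = 2 F \frac{1}{2 F} = 1$)
$\sqrt{W + h{\left(- 5 \left(4 + 7\right) \right)}} = \sqrt{19044 + 1} = \sqrt{19045}$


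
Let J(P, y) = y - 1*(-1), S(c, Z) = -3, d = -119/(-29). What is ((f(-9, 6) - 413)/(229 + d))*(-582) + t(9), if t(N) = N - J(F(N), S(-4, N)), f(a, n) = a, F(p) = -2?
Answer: 1799219/1690 ≈ 1064.6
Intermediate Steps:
d = 119/29 (d = -119*(-1/29) = 119/29 ≈ 4.1034)
J(P, y) = 1 + y (J(P, y) = y + 1 = 1 + y)
t(N) = 2 + N (t(N) = N - (1 - 3) = N - 1*(-2) = N + 2 = 2 + N)
((f(-9, 6) - 413)/(229 + d))*(-582) + t(9) = ((-9 - 413)/(229 + 119/29))*(-582) + (2 + 9) = -422/6760/29*(-582) + 11 = -422*29/6760*(-582) + 11 = -6119/3380*(-582) + 11 = 1780629/1690 + 11 = 1799219/1690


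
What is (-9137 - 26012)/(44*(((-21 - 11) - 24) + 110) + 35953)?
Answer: -35149/38329 ≈ -0.91703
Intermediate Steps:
(-9137 - 26012)/(44*(((-21 - 11) - 24) + 110) + 35953) = -35149/(44*((-32 - 24) + 110) + 35953) = -35149/(44*(-56 + 110) + 35953) = -35149/(44*54 + 35953) = -35149/(2376 + 35953) = -35149/38329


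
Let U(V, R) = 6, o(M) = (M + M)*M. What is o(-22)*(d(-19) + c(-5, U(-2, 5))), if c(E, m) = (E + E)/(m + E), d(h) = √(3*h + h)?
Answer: -9680 + 1936*I*√19 ≈ -9680.0 + 8438.8*I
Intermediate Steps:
o(M) = 2*M² (o(M) = (2*M)*M = 2*M²)
d(h) = 2*√h (d(h) = √(4*h) = 2*√h)
c(E, m) = 2*E/(E + m) (c(E, m) = (2*E)/(E + m) = 2*E/(E + m))
o(-22)*(d(-19) + c(-5, U(-2, 5))) = (2*(-22)²)*(2*√(-19) + 2*(-5)/(-5 + 6)) = (2*484)*(2*(I*√19) + 2*(-5)/1) = 968*(2*I*√19 + 2*(-5)*1) = 968*(2*I*√19 - 10) = 968*(-10 + 2*I*√19) = -9680 + 1936*I*√19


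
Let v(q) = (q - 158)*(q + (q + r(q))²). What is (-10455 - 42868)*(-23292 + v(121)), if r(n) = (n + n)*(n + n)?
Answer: 6794705089119362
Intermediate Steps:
r(n) = 4*n² (r(n) = (2*n)*(2*n) = 4*n²)
v(q) = (-158 + q)*(q + (q + 4*q²)²) (v(q) = (q - 158)*(q + (q + 4*q²)²) = (-158 + q)*(q + (q + 4*q²)²))
(-10455 - 42868)*(-23292 + v(121)) = (-10455 - 42868)*(-23292 + 121*(-158 - 2520*121³ - 1263*121² - 157*121 + 16*121⁴)) = -53323*(-23292 + 121*(-158 - 2520*1771561 - 1263*14641 - 18997 + 16*214358881)) = -53323*(-23292 + 121*(-158 - 4464333720 - 18491583 - 18997 + 3429742096)) = -53323*(-23292 + 121*(-1053102362)) = -53323*(-23292 - 127425385802) = -53323*(-127425409094) = 6794705089119362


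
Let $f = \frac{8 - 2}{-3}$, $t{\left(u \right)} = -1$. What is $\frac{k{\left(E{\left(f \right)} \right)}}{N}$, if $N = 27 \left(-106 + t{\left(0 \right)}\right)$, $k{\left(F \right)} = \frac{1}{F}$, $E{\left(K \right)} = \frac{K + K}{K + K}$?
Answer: $- \frac{1}{2889} \approx -0.00034614$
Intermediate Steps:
$f = -2$ ($f = \left(8 - 2\right) \left(- \frac{1}{3}\right) = 6 \left(- \frac{1}{3}\right) = -2$)
$E{\left(K \right)} = 1$ ($E{\left(K \right)} = \frac{2 K}{2 K} = 2 K \frac{1}{2 K} = 1$)
$N = -2889$ ($N = 27 \left(-106 - 1\right) = 27 \left(-107\right) = -2889$)
$\frac{k{\left(E{\left(f \right)} \right)}}{N} = \frac{1}{1 \left(-2889\right)} = 1 \left(- \frac{1}{2889}\right) = - \frac{1}{2889}$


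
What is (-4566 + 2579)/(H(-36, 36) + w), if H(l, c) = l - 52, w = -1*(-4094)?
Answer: -1987/4006 ≈ -0.49601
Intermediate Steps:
w = 4094
H(l, c) = -52 + l
(-4566 + 2579)/(H(-36, 36) + w) = (-4566 + 2579)/((-52 - 36) + 4094) = -1987/(-88 + 4094) = -1987/4006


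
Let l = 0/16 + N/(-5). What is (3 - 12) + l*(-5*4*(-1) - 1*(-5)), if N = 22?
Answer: -119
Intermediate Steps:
l = -22/5 (l = 0/16 + 22/(-5) = 0*(1/16) + 22*(-1/5) = 0 - 22/5 = -22/5 ≈ -4.4000)
(3 - 12) + l*(-5*4*(-1) - 1*(-5)) = (3 - 12) - 22*(-5*4*(-1) - 1*(-5))/5 = -9 - 22*(-20*(-1) + 5)/5 = -9 - 22*(20 + 5)/5 = -9 - 22/5*25 = -9 - 110 = -119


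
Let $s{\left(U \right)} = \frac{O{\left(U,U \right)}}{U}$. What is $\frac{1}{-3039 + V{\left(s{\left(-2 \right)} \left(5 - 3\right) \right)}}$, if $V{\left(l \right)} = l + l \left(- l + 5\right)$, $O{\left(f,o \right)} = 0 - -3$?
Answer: $- \frac{1}{3066} \approx -0.00032616$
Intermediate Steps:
$O{\left(f,o \right)} = 3$ ($O{\left(f,o \right)} = 0 + 3 = 3$)
$s{\left(U \right)} = \frac{3}{U}$
$V{\left(l \right)} = l + l \left(5 - l\right)$
$\frac{1}{-3039 + V{\left(s{\left(-2 \right)} \left(5 - 3\right) \right)}} = \frac{1}{-3039 + \frac{3}{-2} \left(5 - 3\right) \left(6 - \frac{3}{-2} \left(5 - 3\right)\right)} = \frac{1}{-3039 + 3 \left(- \frac{1}{2}\right) 2 \left(6 - 3 \left(- \frac{1}{2}\right) 2\right)} = \frac{1}{-3039 + \left(- \frac{3}{2}\right) 2 \left(6 - \left(- \frac{3}{2}\right) 2\right)} = \frac{1}{-3039 - 3 \left(6 - -3\right)} = \frac{1}{-3039 - 3 \left(6 + 3\right)} = \frac{1}{-3039 - 27} = \frac{1}{-3066} = - \frac{1}{3066}$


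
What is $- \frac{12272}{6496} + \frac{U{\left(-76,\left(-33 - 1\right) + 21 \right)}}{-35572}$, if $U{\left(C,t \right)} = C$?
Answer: $- \frac{6813217}{3610558} \approx -1.887$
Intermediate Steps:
$- \frac{12272}{6496} + \frac{U{\left(-76,\left(-33 - 1\right) + 21 \right)}}{-35572} = - \frac{12272}{6496} - \frac{76}{-35572} = \left(-12272\right) \frac{1}{6496} - - \frac{19}{8893} = - \frac{767}{406} + \frac{19}{8893} = - \frac{6813217}{3610558}$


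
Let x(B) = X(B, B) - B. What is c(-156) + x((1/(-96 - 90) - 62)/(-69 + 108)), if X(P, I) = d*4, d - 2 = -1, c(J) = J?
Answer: -1091075/7254 ≈ -150.41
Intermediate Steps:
d = 1 (d = 2 - 1 = 1)
X(P, I) = 4 (X(P, I) = 1*4 = 4)
x(B) = 4 - B
c(-156) + x((1/(-96 - 90) - 62)/(-69 + 108)) = -156 + (4 - (1/(-96 - 90) - 62)/(-69 + 108)) = -156 + (4 - (1/(-186) - 62)/39) = -156 + (4 - (-1/186 - 62)/39) = -156 + (4 - (-11533)/(186*39)) = -156 + (4 - 1*(-11533/7254)) = -156 + (4 + 11533/7254) = -156 + 40549/7254 = -1091075/7254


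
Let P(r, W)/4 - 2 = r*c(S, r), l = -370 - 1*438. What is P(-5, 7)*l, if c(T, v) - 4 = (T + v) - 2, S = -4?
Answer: -119584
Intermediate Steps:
c(T, v) = 2 + T + v (c(T, v) = 4 + ((T + v) - 2) = 4 + (-2 + T + v) = 2 + T + v)
l = -808 (l = -370 - 438 = -808)
P(r, W) = 8 + 4*r*(-2 + r) (P(r, W) = 8 + 4*(r*(2 - 4 + r)) = 8 + 4*(r*(-2 + r)) = 8 + 4*r*(-2 + r))
P(-5, 7)*l = (8 + 4*(-5)*(-2 - 5))*(-808) = (8 + 4*(-5)*(-7))*(-808) = (8 + 140)*(-808) = 148*(-808) = -119584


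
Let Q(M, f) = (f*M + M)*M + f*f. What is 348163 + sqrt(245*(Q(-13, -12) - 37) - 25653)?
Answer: 348163 + I*sqrt(454893) ≈ 3.4816e+5 + 674.46*I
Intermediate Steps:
Q(M, f) = f**2 + M*(M + M*f) (Q(M, f) = (M*f + M)*M + f**2 = (M + M*f)*M + f**2 = M*(M + M*f) + f**2 = f**2 + M*(M + M*f))
348163 + sqrt(245*(Q(-13, -12) - 37) - 25653) = 348163 + sqrt(245*(((-13)**2 + (-12)**2 - 12*(-13)**2) - 37) - 25653) = 348163 + sqrt(245*((169 + 144 - 12*169) - 37) - 25653) = 348163 + sqrt(245*((169 + 144 - 2028) - 37) - 25653) = 348163 + sqrt(245*(-1715 - 37) - 25653) = 348163 + sqrt(245*(-1752) - 25653) = 348163 + sqrt(-429240 - 25653) = 348163 + sqrt(-454893) = 348163 + I*sqrt(454893)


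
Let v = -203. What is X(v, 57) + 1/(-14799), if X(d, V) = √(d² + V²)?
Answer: -1/14799 + √44458 ≈ 210.85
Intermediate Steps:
X(d, V) = √(V² + d²)
X(v, 57) + 1/(-14799) = √(57² + (-203)²) + 1/(-14799) = √(3249 + 41209) - 1/14799 = √44458 - 1/14799 = -1/14799 + √44458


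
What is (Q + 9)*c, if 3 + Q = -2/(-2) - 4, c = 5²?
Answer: 75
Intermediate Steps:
c = 25
Q = -6 (Q = -3 + (-2/(-2) - 4) = -3 + (-2*(-1)/2 - 4) = -3 + (-1*(-1) - 4) = -3 + (1 - 4) = -3 - 3 = -6)
(Q + 9)*c = (-6 + 9)*25 = 3*25 = 75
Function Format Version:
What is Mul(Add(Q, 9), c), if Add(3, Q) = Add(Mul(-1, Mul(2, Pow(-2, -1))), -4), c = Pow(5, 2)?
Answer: 75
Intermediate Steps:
c = 25
Q = -6 (Q = Add(-3, Add(Mul(-1, Mul(2, Pow(-2, -1))), -4)) = Add(-3, Add(Mul(-1, Mul(2, Rational(-1, 2))), -4)) = Add(-3, Add(Mul(-1, -1), -4)) = Add(-3, Add(1, -4)) = Add(-3, -3) = -6)
Mul(Add(Q, 9), c) = Mul(Add(-6, 9), 25) = Mul(3, 25) = 75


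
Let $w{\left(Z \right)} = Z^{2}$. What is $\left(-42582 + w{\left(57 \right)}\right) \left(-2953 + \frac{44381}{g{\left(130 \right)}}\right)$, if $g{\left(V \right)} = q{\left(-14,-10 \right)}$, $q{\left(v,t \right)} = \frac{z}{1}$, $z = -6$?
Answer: $\frac{814179989}{2} \approx 4.0709 \cdot 10^{8}$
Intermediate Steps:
$q{\left(v,t \right)} = -6$ ($q{\left(v,t \right)} = - \frac{6}{1} = \left(-6\right) 1 = -6$)
$g{\left(V \right)} = -6$
$\left(-42582 + w{\left(57 \right)}\right) \left(-2953 + \frac{44381}{g{\left(130 \right)}}\right) = \left(-42582 + 57^{2}\right) \left(-2953 + \frac{44381}{-6}\right) = \left(-42582 + 3249\right) \left(-2953 + 44381 \left(- \frac{1}{6}\right)\right) = - 39333 \left(-2953 - \frac{44381}{6}\right) = \left(-39333\right) \left(- \frac{62099}{6}\right) = \frac{814179989}{2}$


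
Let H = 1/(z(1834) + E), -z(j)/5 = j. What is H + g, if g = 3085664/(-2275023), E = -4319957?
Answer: -13358233610351/9848863494921 ≈ -1.3563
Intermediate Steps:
z(j) = -5*j
H = -1/4329127 (H = 1/(-5*1834 - 4319957) = 1/(-9170 - 4319957) = 1/(-4329127) = -1/4329127 ≈ -2.3099e-7)
g = -3085664/2275023 (g = 3085664*(-1/2275023) = -3085664/2275023 ≈ -1.3563)
H + g = -1/4329127 - 3085664/2275023 = -13358233610351/9848863494921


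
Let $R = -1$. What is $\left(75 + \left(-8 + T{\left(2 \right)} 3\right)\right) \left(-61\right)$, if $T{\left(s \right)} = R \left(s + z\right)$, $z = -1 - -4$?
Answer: $-3172$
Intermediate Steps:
$z = 3$ ($z = -1 + 4 = 3$)
$T{\left(s \right)} = -3 - s$ ($T{\left(s \right)} = - (s + 3) = - (3 + s) = -3 - s$)
$\left(75 + \left(-8 + T{\left(2 \right)} 3\right)\right) \left(-61\right) = \left(75 + \left(-8 + \left(-3 - 2\right) 3\right)\right) \left(-61\right) = \left(75 - 23\right) \left(-61\right) = 52 \left(-61\right) = -3172$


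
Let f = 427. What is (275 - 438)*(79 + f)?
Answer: -82478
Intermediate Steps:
(275 - 438)*(79 + f) = (275 - 438)*(79 + 427) = -163*506 = -82478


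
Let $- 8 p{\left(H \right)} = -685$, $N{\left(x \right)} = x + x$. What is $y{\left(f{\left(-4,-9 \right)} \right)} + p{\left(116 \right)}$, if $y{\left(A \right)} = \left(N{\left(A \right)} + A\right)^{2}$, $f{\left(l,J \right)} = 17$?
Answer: $\frac{21493}{8} \approx 2686.6$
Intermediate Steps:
$N{\left(x \right)} = 2 x$
$p{\left(H \right)} = \frac{685}{8}$ ($p{\left(H \right)} = \left(- \frac{1}{8}\right) \left(-685\right) = \frac{685}{8}$)
$y{\left(A \right)} = 9 A^{2}$ ($y{\left(A \right)} = \left(2 A + A\right)^{2} = \left(3 A\right)^{2} = 9 A^{2}$)
$y{\left(f{\left(-4,-9 \right)} \right)} + p{\left(116 \right)} = 9 \cdot 17^{2} + \frac{685}{8} = 9 \cdot 289 + \frac{685}{8} = 2601 + \frac{685}{8} = \frac{21493}{8}$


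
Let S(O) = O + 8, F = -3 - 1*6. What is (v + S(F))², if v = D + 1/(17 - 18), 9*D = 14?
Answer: 16/81 ≈ 0.19753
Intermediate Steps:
D = 14/9 (D = (⅑)*14 = 14/9 ≈ 1.5556)
F = -9 (F = -3 - 6 = -9)
S(O) = 8 + O
v = 5/9 (v = 14/9 + 1/(17 - 18) = 14/9 + 1/(-1) = 14/9 - 1 = 5/9 ≈ 0.55556)
(v + S(F))² = (5/9 + (8 - 9))² = (5/9 - 1)² = (-4/9)² = 16/81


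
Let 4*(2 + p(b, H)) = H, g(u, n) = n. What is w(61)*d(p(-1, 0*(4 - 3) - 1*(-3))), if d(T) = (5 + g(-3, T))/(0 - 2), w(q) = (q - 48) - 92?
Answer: 1185/8 ≈ 148.13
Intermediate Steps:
p(b, H) = -2 + H/4
w(q) = -140 + q (w(q) = (-48 + q) - 92 = -140 + q)
d(T) = -5/2 - T/2 (d(T) = (5 + T)/(0 - 2) = (5 + T)/(-2) = (5 + T)*(-1/2) = -5/2 - T/2)
w(61)*d(p(-1, 0*(4 - 3) - 1*(-3))) = (-140 + 61)*(-5/2 - (-2 + (0*(4 - 3) - 1*(-3))/4)/2) = -79*(-5/2 - (-2 + (0*1 + 3)/4)/2) = -79*(-5/2 - (-2 + (0 + 3)/4)/2) = -79*(-5/2 - (-2 + (1/4)*3)/2) = -79*(-5/2 - (-2 + 3/4)/2) = -79*(-5/2 - 1/2*(-5/4)) = -79*(-5/2 + 5/8) = -79*(-15/8) = 1185/8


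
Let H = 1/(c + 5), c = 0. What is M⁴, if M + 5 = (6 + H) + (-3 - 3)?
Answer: 331776/625 ≈ 530.84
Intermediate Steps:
H = ⅕ (H = 1/(0 + 5) = 1/5 = ⅕ ≈ 0.20000)
M = -24/5 (M = -5 + ((6 + ⅕) + (-3 - 3)) = -5 + (31/5 - 6) = -5 + ⅕ = -24/5 ≈ -4.8000)
M⁴ = (-24/5)⁴ = 331776/625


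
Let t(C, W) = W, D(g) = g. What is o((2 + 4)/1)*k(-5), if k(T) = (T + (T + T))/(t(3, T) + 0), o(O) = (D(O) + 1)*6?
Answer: 126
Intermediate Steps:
o(O) = 6 + 6*O (o(O) = (O + 1)*6 = (1 + O)*6 = 6 + 6*O)
k(T) = 3 (k(T) = (T + (T + T))/(T + 0) = (T + 2*T)/T = (3*T)/T = 3)
o((2 + 4)/1)*k(-5) = (6 + 6*((2 + 4)/1))*3 = (6 + 6*(6*1))*3 = (6 + 6*6)*3 = (6 + 36)*3 = 42*3 = 126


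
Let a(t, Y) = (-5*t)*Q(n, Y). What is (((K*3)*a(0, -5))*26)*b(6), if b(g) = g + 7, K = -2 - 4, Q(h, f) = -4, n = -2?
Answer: 0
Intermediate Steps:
K = -6
b(g) = 7 + g
a(t, Y) = 20*t (a(t, Y) = -5*t*(-4) = 20*t)
(((K*3)*a(0, -5))*26)*b(6) = (((-6*3)*(20*0))*26)*(7 + 6) = (-18*0*26)*13 = (0*26)*13 = 0*13 = 0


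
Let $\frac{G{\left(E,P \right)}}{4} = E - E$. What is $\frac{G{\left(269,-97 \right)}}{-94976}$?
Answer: $0$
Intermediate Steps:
$G{\left(E,P \right)} = 0$ ($G{\left(E,P \right)} = 4 \left(E - E\right) = 4 \cdot 0 = 0$)
$\frac{G{\left(269,-97 \right)}}{-94976} = \frac{0}{-94976} = 0 \left(- \frac{1}{94976}\right) = 0$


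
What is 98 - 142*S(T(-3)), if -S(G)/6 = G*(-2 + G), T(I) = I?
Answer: 12878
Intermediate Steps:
S(G) = -6*G*(-2 + G)
98 - 142*S(T(-3)) = 98 - 852*(-3)*(2 - 1*(-3)) = 98 - 852*(-3)*(2 + 3) = 98 - 852*(-3)*5 = 98 - 142*(-90) = 98 + 12780 = 12878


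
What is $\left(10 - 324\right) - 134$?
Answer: $-448$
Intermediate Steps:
$\left(10 - 324\right) - 134 = -314 - 134 = -448$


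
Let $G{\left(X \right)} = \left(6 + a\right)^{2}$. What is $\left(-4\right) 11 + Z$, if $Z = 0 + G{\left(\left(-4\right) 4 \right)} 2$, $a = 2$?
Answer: $84$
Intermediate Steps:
$G{\left(X \right)} = 64$ ($G{\left(X \right)} = \left(6 + 2\right)^{2} = 8^{2} = 64$)
$Z = 128$ ($Z = 0 + 64 \cdot 2 = 0 + 128 = 128$)
$\left(-4\right) 11 + Z = \left(-4\right) 11 + 128 = -44 + 128 = 84$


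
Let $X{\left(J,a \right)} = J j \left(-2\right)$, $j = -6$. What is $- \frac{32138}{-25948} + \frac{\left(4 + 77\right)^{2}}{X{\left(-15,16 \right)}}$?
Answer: $- \frac{4568333}{129740} \approx -35.211$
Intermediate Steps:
$X{\left(J,a \right)} = 12 J$ ($X{\left(J,a \right)} = J \left(-6\right) \left(-2\right) = - 6 J \left(-2\right) = 12 J$)
$- \frac{32138}{-25948} + \frac{\left(4 + 77\right)^{2}}{X{\left(-15,16 \right)}} = - \frac{32138}{-25948} + \frac{\left(4 + 77\right)^{2}}{12 \left(-15\right)} = \left(-32138\right) \left(- \frac{1}{25948}\right) + \frac{81^{2}}{-180} = \frac{16069}{12974} + 6561 \left(- \frac{1}{180}\right) = \frac{16069}{12974} - \frac{729}{20} = - \frac{4568333}{129740}$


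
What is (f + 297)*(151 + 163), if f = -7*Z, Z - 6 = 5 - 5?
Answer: 80070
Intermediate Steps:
Z = 6 (Z = 6 + (5 - 5) = 6 + 0 = 6)
f = -42 (f = -7*6 = -42)
(f + 297)*(151 + 163) = (-42 + 297)*(151 + 163) = 255*314 = 80070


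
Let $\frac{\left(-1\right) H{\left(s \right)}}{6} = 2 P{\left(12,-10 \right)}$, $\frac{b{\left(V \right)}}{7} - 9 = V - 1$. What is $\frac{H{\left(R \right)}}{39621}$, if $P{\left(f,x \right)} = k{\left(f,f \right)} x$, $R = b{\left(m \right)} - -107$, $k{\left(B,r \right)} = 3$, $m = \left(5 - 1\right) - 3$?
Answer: $\frac{120}{13207} \approx 0.0090861$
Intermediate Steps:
$m = 1$ ($m = 4 - 3 = 1$)
$b{\left(V \right)} = 56 + 7 V$ ($b{\left(V \right)} = 63 + 7 \left(V - 1\right) = 63 + 7 \left(-1 + V\right) = 63 + \left(-7 + 7 V\right) = 56 + 7 V$)
$R = 170$ ($R = \left(56 + 7 \cdot 1\right) - -107 = \left(56 + 7\right) + 107 = 63 + 107 = 170$)
$P{\left(f,x \right)} = 3 x$
$H{\left(s \right)} = 360$ ($H{\left(s \right)} = - 6 \cdot 2 \cdot 3 \left(-10\right) = - 6 \cdot 2 \left(-30\right) = \left(-6\right) \left(-60\right) = 360$)
$\frac{H{\left(R \right)}}{39621} = \frac{360}{39621} = 360 \cdot \frac{1}{39621} = \frac{120}{13207}$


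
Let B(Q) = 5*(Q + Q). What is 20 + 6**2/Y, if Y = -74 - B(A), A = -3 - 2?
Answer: 37/2 ≈ 18.500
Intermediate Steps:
A = -5
B(Q) = 10*Q (B(Q) = 5*(2*Q) = 10*Q)
Y = -24 (Y = -74 - 10*(-5) = -74 - 1*(-50) = -74 + 50 = -24)
20 + 6**2/Y = 20 + 6**2/(-24) = 20 + 36*(-1/24) = 20 - 3/2 = 37/2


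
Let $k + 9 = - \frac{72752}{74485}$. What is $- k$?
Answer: $\frac{743117}{74485} \approx 9.9767$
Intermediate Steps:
$k = - \frac{743117}{74485}$ ($k = -9 - \frac{72752}{74485} = - \frac{743117}{74485} \approx -9.9767$)
$- k = \left(-1\right) \left(- \frac{743117}{74485}\right) = \frac{743117}{74485}$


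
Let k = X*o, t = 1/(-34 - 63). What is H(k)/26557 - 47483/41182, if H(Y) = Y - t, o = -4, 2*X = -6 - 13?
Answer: -122165746973/106086026278 ≈ -1.1516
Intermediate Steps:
t = -1/97 (t = 1/(-97) = -1/97 ≈ -0.010309)
X = -19/2 (X = (-6 - 13)/2 = (½)*(-19) = -19/2 ≈ -9.5000)
k = 38 (k = -19/2*(-4) = 38)
H(Y) = 1/97 + Y (H(Y) = Y - 1*(-1/97) = Y + 1/97 = 1/97 + Y)
H(k)/26557 - 47483/41182 = (1/97 + 38)/26557 - 47483/41182 = (3687/97)*(1/26557) - 47483*1/41182 = 3687/2576029 - 47483/41182 = -122165746973/106086026278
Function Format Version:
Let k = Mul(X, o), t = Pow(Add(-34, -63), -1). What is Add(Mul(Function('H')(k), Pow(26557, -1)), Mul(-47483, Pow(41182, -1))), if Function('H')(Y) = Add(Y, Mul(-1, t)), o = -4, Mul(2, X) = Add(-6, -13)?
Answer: Rational(-122165746973, 106086026278) ≈ -1.1516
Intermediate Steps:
t = Rational(-1, 97) (t = Pow(-97, -1) = Rational(-1, 97) ≈ -0.010309)
X = Rational(-19, 2) (X = Mul(Rational(1, 2), Add(-6, -13)) = Mul(Rational(1, 2), -19) = Rational(-19, 2) ≈ -9.5000)
k = 38 (k = Mul(Rational(-19, 2), -4) = 38)
Function('H')(Y) = Add(Rational(1, 97), Y) (Function('H')(Y) = Add(Y, Mul(-1, Rational(-1, 97))) = Add(Y, Rational(1, 97)) = Add(Rational(1, 97), Y))
Add(Mul(Function('H')(k), Pow(26557, -1)), Mul(-47483, Pow(41182, -1))) = Add(Mul(Add(Rational(1, 97), 38), Pow(26557, -1)), Mul(-47483, Pow(41182, -1))) = Add(Mul(Rational(3687, 97), Rational(1, 26557)), Mul(-47483, Rational(1, 41182))) = Add(Rational(3687, 2576029), Rational(-47483, 41182)) = Rational(-122165746973, 106086026278)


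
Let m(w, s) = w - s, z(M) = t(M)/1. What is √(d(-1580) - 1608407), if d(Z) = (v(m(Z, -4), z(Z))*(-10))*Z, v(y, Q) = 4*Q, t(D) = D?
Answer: 27*I*√139183 ≈ 10073.0*I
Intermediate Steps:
z(M) = M (z(M) = M/1 = M*1 = M)
d(Z) = -40*Z² (d(Z) = ((4*Z)*(-10))*Z = (-40*Z)*Z = -40*Z²)
√(d(-1580) - 1608407) = √(-40*(-1580)² - 1608407) = √(-40*2496400 - 1608407) = √(-99856000 - 1608407) = √(-101464407) = 27*I*√139183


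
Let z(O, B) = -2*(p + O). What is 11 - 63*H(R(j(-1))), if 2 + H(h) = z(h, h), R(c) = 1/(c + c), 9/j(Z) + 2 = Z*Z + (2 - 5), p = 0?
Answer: 109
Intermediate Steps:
z(O, B) = -2*O (z(O, B) = -2*(0 + O) = -2*O)
j(Z) = 9/(-5 + Z**2) (j(Z) = 9/(-2 + (Z*Z + (2 - 5))) = 9/(-2 + (Z**2 - 3)) = 9/(-2 + (-3 + Z**2)) = 9/(-5 + Z**2))
R(c) = 1/(2*c)
H(h) = -2 - 2*h
11 - 63*H(R(j(-1))) = 11 - 63*(-2 - 1/(9/(-5 + (-1)**2))) = 11 - 63*(-2 - 1/(9/(-5 + 1))) = 11 - 63*(-2 - 1/(9/(-4))) = 11 - 63*(-2 - 1/(9*(-1/4))) = 11 - 63*(-2 - 1/(-9/4)) = 11 - 63*(-2 - (-4)/9) = 11 - 63*(-2 - 2*(-2/9)) = 11 - 63*(-2 + 4/9) = 11 - 63*(-14/9) = 11 + 98 = 109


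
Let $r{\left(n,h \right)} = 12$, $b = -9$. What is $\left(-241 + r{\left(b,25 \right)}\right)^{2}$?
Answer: $52441$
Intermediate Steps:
$\left(-241 + r{\left(b,25 \right)}\right)^{2} = \left(-241 + 12\right)^{2} = \left(-229\right)^{2} = 52441$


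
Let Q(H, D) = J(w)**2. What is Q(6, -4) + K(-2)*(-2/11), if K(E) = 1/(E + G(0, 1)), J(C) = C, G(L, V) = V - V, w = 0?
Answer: 1/11 ≈ 0.090909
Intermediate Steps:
G(L, V) = 0
K(E) = 1/E (K(E) = 1/(E + 0) = 1/E)
Q(H, D) = 0 (Q(H, D) = 0**2 = 0)
Q(6, -4) + K(-2)*(-2/11) = 0 + (-2/11)/(-2) = 0 - (-1)/11 = 0 - 1/2*(-2/11) = 0 + 1/11 = 1/11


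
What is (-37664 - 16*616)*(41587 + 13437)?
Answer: -2614740480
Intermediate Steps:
(-37664 - 16*616)*(41587 + 13437) = (-37664 - 9856)*55024 = -47520*55024 = -2614740480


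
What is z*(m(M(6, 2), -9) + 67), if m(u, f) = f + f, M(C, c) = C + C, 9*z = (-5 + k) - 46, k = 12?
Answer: -637/3 ≈ -212.33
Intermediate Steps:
z = -13/3 (z = ((-5 + 12) - 46)/9 = (7 - 46)/9 = (⅑)*(-39) = -13/3 ≈ -4.3333)
M(C, c) = 2*C
m(u, f) = 2*f
z*(m(M(6, 2), -9) + 67) = -13*(2*(-9) + 67)/3 = -13*(-18 + 67)/3 = -13/3*49 = -637/3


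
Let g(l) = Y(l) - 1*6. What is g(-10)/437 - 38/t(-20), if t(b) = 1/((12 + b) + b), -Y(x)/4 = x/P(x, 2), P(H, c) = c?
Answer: 464982/437 ≈ 1064.0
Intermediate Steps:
Y(x) = -2*x (Y(x) = -4*x/2 = -2*x)
t(b) = 1/(12 + 2*b)
g(l) = -6 - 2*l (g(l) = -2*l - 1*6 = -2*l - 6 = -6 - 2*l)
g(-10)/437 - 38/t(-20) = (-6 - 2*(-10))/437 - 38/(1/(2*(6 - 20))) = (-6 + 20)*(1/437) - 38/((½)/(-14)) = 14*(1/437) - 38/((½)*(-1/14)) = 14/437 - 38/(-1/28) = 14/437 - 38*(-28) = 14/437 + 1064 = 464982/437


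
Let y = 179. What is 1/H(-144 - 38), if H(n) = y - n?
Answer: 1/361 ≈ 0.0027701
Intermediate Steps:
H(n) = 179 - n
1/H(-144 - 38) = 1/(179 - (-144 - 38)) = 1/(179 - 1*(-182)) = 1/(179 + 182) = 1/361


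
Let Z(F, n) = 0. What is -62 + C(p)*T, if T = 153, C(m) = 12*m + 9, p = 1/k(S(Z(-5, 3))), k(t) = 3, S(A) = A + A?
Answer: 1927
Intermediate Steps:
S(A) = 2*A
p = ⅓ (p = 1/3 = ⅓ ≈ 0.33333)
C(m) = 9 + 12*m
-62 + C(p)*T = -62 + (9 + 12*(⅓))*153 = -62 + (9 + 4)*153 = -62 + 13*153 = -62 + 1989 = 1927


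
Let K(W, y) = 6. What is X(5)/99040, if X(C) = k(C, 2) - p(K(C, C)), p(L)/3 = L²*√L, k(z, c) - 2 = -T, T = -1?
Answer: 3/99040 - 27*√6/24760 ≈ -0.0026408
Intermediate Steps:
k(z, c) = 3 (k(z, c) = 2 - 1*(-1) = 2 + 1 = 3)
p(L) = 3*L^(5/2) (p(L) = 3*(L²*√L) = 3*L^(5/2))
X(C) = 3 - 108*√6 (X(C) = 3 - 3*6^(5/2) = 3 - 3*36*√6 = 3 - 108*√6)
X(5)/99040 = (3 - 108*√6)/99040 = (3 - 108*√6)*(1/99040) = 3/99040 - 27*√6/24760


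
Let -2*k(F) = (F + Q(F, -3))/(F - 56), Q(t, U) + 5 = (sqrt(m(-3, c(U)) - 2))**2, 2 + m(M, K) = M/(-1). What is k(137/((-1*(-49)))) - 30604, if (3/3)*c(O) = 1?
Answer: -159569413/5214 ≈ -30604.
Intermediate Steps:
c(O) = 1
m(M, K) = -2 - M (m(M, K) = -2 + M/(-1) = -2 + M*(-1) = -2 - M)
Q(t, U) = -6 (Q(t, U) = -5 + (sqrt((-2 - 1*(-3)) - 2))**2 = -5 + (sqrt((-2 + 3) - 2))**2 = -5 + (sqrt(1 - 2))**2 = -5 + (sqrt(-1))**2 = -5 + I**2 = -5 - 1 = -6)
k(F) = -(-6 + F)/(2*(-56 + F)) (k(F) = -(F - 6)/(2*(F - 56)) = -(-6 + F)/(2*(-56 + F)))
k(137/((-1*(-49)))) - 30604 = (6 - 137/((-1*(-49))))/(2*(-56 + 137/((-1*(-49))))) - 30604 = (6 - 137/49)/(2*(-56 + 137/49)) - 30604 = (6 - 137/49)/(2*(-56 + 137*(1/49))) - 30604 = (6 - 1*137/49)/(2*(-56 + 137/49)) - 30604 = (6 - 137/49)/(2*(-2607/49)) - 30604 = (1/2)*(-49/2607)*(157/49) - 30604 = -157/5214 - 30604 = -159569413/5214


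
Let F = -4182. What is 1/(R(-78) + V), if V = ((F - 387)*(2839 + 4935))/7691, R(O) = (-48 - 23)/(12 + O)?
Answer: -507606/2343734735 ≈ -0.00021658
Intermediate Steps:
R(O) = -71/(12 + O)
V = -35519406/7691 (V = ((-4182 - 387)*(2839 + 4935))/7691 = -4569*7774*(1/7691) = -35519406*1/7691 = -35519406/7691 ≈ -4618.3)
1/(R(-78) + V) = 1/(-71/(12 - 78) - 35519406/7691) = 1/(-71/(-66) - 35519406/7691) = 1/(-71*(-1/66) - 35519406/7691) = 1/(71/66 - 35519406/7691) = 1/(-2343734735/507606) = -507606/2343734735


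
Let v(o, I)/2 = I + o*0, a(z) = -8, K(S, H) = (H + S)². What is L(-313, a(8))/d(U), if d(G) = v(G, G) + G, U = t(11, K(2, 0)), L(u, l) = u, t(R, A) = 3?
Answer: -313/9 ≈ -34.778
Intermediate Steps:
v(o, I) = 2*I (v(o, I) = 2*(I + o*0) = 2*(I + 0) = 2*I)
U = 3
d(G) = 3*G (d(G) = 2*G + G = 3*G)
L(-313, a(8))/d(U) = -313/(3*3) = -313/9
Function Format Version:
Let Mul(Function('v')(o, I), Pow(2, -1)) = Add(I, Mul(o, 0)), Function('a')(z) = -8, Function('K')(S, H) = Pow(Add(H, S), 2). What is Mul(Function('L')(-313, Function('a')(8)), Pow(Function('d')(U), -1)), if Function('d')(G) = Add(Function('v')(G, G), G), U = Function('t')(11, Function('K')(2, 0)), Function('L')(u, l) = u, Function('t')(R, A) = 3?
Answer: Rational(-313, 9) ≈ -34.778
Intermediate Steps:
Function('v')(o, I) = Mul(2, I) (Function('v')(o, I) = Mul(2, Add(I, Mul(o, 0))) = Mul(2, Add(I, 0)) = Mul(2, I))
U = 3
Function('d')(G) = Mul(3, G) (Function('d')(G) = Add(Mul(2, G), G) = Mul(3, G))
Mul(Function('L')(-313, Function('a')(8)), Pow(Function('d')(U), -1)) = Mul(-313, Pow(Mul(3, 3), -1)) = Mul(-313, Pow(9, -1)) = Mul(-313, Rational(1, 9)) = Rational(-313, 9)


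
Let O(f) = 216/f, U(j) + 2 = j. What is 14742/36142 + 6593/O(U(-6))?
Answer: -118943086/487917 ≈ -243.78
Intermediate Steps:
U(j) = -2 + j
14742/36142 + 6593/O(U(-6)) = 14742/36142 + 6593/((216/(-2 - 6))) = 14742*(1/36142) + 6593/((216/(-8))) = 7371/18071 + 6593/((216*(-1/8))) = 7371/18071 + 6593/(-27) = 7371/18071 + 6593*(-1/27) = 7371/18071 - 6593/27 = -118943086/487917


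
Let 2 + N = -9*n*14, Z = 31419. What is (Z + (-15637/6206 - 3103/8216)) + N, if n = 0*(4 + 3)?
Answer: 800878924011/25494248 ≈ 31414.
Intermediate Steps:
n = 0 (n = 0*7 = 0)
N = -2 (N = -2 - 9*0*14 = -2 + 0*14 = -2 + 0 = -2)
(Z + (-15637/6206 - 3103/8216)) + N = (31419 + (-15637/6206 - 3103/8216)) - 2 = (31419 - 73865405/25494248) - 2 = 800929912507/25494248 - 2 = 800878924011/25494248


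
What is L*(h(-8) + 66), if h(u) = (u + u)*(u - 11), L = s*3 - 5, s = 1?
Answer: -740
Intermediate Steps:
L = -2 (L = 1*3 - 5 = 3 - 5 = -2)
h(u) = 2*u*(-11 + u) (h(u) = (2*u)*(-11 + u) = 2*u*(-11 + u))
L*(h(-8) + 66) = -2*(2*(-8)*(-11 - 8) + 66) = -2*(2*(-8)*(-19) + 66) = -2*(304 + 66) = -2*370 = -740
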